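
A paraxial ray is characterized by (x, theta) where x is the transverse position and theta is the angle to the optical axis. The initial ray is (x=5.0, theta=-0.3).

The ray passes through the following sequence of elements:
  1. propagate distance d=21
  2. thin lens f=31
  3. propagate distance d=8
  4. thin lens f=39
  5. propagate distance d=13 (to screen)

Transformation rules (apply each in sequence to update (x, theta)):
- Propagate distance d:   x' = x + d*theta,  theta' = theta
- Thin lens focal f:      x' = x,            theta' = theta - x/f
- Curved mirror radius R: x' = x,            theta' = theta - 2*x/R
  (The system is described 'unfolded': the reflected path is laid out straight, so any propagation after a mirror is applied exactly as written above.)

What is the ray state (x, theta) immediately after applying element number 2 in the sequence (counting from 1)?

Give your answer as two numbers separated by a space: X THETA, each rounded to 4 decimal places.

Answer: -1.3000 -0.2581

Derivation:
Initial: x=5.0000 theta=-0.3000
After 1 (propagate distance d=21): x=-1.3000 theta=-0.3000
After 2 (thin lens f=31): x=-1.3000 theta=-8/31 (≈-0.2581)
Rounded to 4 decimal places: x = -1.3000, theta = -0.2581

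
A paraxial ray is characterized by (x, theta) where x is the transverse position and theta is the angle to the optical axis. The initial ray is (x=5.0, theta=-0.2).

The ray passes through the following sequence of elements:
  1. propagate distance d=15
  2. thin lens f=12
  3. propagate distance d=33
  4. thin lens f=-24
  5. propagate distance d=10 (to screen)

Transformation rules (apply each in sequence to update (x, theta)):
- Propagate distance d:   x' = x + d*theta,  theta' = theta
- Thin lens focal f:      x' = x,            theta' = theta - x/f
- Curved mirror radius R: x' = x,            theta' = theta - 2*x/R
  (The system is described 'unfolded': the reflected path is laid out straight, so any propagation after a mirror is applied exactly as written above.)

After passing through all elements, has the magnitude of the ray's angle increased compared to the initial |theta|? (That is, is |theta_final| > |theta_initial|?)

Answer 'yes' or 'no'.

Initial: x=5.0000 theta=-0.2000
After 1 (propagate distance d=15): x=2.0000 theta=-0.2000
After 2 (thin lens f=12): x=2.0000 theta=-11/30 (≈-0.3667)
After 3 (propagate distance d=33): x=-10.1000 theta=-11/30 (≈-0.3667)
After 4 (thin lens f=-24): x=-10.1000 theta=-0.7875
After 5 (propagate distance d=10 (to screen)): x=-17.9750 theta=-0.7875
|theta_initial|=0.2000 |theta_final|=0.7875 -> increased

Answer: yes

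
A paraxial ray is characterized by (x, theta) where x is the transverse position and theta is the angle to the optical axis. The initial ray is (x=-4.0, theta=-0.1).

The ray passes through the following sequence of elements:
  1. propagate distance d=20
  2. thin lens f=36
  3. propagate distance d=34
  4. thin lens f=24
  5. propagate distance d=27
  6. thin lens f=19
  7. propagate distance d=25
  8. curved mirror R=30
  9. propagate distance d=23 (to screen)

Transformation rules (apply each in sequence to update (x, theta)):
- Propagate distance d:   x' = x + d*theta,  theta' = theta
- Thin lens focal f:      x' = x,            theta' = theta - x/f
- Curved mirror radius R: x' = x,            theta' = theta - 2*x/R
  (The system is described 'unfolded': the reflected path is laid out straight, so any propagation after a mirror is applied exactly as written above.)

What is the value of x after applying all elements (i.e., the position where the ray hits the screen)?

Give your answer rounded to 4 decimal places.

Answer: -0.2140

Derivation:
Initial: x=-4.0000 theta=-0.1000
After 1 (propagate distance d=20): x=-6.0000 theta=-0.1000
After 2 (thin lens f=36): x=-6.0000 theta=1/15 (≈0.0667)
After 3 (propagate distance d=34): x=-56/15 (≈-3.7333) theta=1/15 (≈0.0667)
After 4 (thin lens f=24): x=-56/15 (≈-3.7333) theta=2/9 (≈0.2222)
After 5 (propagate distance d=27): x=34/15 (≈2.2667) theta=2/9 (≈0.2222)
After 6 (thin lens f=19): x=34/15 (≈2.2667) theta=88/855 (≈0.1029)
After 7 (propagate distance d=25): x=4138/855 (≈4.8398) theta=88/855 (≈0.1029)
After 8 (curved mirror R=30): x=4138/855 (≈4.8398) theta=-2818/12825 (≈-0.2197)
After 9 (propagate distance d=23 (to screen)): x=-2744/12825 (≈-0.2140) theta=-2818/12825 (≈-0.2197)
Rounded to 4 decimal places: x = -0.2140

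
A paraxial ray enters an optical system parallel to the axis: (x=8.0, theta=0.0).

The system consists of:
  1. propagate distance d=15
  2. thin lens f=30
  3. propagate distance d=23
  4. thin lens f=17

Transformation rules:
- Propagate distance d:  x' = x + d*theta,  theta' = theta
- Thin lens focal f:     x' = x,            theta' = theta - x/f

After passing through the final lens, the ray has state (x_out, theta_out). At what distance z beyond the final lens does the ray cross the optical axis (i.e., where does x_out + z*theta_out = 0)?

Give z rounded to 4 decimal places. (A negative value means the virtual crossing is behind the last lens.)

Initial: x=8.0000 theta=0.0000
After 1 (propagate distance d=15): x=8.0000 theta=0.0000
After 2 (thin lens f=30): x=8.0000 theta=-4/15 (≈-0.2667)
After 3 (propagate distance d=23): x=28/15 (≈1.8667) theta=-4/15 (≈-0.2667)
After 4 (thin lens f=17): x=28/15 (≈1.8667) theta=-32/85 (≈-0.3765)
z_focus = -x_out/theta_out = -(28/15)/(-32/85) = 119/24 ≈ 4.9583
Rounded to 4 decimal places: z = 4.9583

Answer: 4.9583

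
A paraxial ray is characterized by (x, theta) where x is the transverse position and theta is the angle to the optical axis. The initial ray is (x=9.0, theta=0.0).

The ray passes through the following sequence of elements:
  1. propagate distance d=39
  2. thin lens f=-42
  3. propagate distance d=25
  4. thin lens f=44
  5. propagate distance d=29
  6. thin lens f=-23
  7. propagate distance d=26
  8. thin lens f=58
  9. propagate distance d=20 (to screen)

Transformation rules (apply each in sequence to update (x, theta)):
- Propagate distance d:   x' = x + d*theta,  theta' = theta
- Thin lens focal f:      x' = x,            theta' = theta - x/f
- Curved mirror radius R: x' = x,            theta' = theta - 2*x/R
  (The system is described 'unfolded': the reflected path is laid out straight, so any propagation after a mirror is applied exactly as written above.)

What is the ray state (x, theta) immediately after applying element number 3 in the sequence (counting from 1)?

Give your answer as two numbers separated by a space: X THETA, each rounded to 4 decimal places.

Initial: x=9.0000 theta=0.0000
After 1 (propagate distance d=39): x=9.0000 theta=0.0000
After 2 (thin lens f=-42): x=9.0000 theta=3/14 (≈0.2143)
After 3 (propagate distance d=25): x=201/14 (≈14.3571) theta=3/14 (≈0.2143)
Rounded to 4 decimal places: x = 14.3571, theta = 0.2143

Answer: 14.3571 0.2143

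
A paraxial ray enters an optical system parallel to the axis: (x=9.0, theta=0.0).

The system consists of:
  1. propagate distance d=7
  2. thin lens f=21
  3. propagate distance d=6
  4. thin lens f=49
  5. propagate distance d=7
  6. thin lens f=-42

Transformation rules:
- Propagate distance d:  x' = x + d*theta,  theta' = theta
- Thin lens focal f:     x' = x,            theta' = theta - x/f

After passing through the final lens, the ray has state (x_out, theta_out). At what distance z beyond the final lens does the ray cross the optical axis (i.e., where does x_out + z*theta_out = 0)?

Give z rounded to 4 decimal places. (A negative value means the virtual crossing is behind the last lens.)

Initial: x=9.0000 theta=0.0000
After 1 (propagate distance d=7): x=9.0000 theta=0.0000
After 2 (thin lens f=21): x=9.0000 theta=-3/7 (≈-0.4286)
After 3 (propagate distance d=6): x=45/7 (≈6.4286) theta=-3/7 (≈-0.4286)
After 4 (thin lens f=49): x=45/7 (≈6.4286) theta=-192/343 (≈-0.5598)
After 5 (propagate distance d=7): x=123/49 (≈2.5102) theta=-192/343 (≈-0.5598)
After 6 (thin lens f=-42): x=123/49 (≈2.5102) theta=-0.5000
z_focus = -x_out/theta_out = -(123/49)/(-0.5000) = 246/49 ≈ 5.0204
Rounded to 4 decimal places: z = 5.0204

Answer: 5.0204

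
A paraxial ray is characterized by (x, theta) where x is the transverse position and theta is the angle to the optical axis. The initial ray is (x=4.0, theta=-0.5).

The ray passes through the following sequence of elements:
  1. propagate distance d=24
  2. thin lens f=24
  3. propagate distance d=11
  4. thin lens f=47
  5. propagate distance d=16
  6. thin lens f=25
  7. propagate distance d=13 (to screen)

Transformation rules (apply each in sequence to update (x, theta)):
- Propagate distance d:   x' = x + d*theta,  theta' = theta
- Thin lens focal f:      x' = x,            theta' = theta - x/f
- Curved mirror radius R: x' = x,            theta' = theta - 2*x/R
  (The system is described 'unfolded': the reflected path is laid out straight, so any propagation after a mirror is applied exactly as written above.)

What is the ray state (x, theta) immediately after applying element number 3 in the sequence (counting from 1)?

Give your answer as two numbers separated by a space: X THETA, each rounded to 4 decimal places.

Answer: -9.8333 -0.1667

Derivation:
Initial: x=4.0000 theta=-0.5000
After 1 (propagate distance d=24): x=-8.0000 theta=-0.5000
After 2 (thin lens f=24): x=-8.0000 theta=-1/6 (≈-0.1667)
After 3 (propagate distance d=11): x=-59/6 (≈-9.8333) theta=-1/6 (≈-0.1667)
Rounded to 4 decimal places: x = -9.8333, theta = -0.1667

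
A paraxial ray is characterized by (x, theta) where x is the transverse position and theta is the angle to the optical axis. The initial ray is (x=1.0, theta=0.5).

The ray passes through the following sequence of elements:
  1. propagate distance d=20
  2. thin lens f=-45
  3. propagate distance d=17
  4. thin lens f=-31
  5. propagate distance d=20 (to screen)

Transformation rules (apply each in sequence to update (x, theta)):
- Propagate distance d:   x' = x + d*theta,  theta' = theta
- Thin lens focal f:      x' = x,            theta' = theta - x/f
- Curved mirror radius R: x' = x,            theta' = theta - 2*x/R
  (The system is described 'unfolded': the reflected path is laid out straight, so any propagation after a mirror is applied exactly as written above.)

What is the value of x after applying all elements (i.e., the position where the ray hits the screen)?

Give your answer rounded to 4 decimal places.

Answer: 53.8061

Derivation:
Initial: x=1.0000 theta=0.5000
After 1 (propagate distance d=20): x=11.0000 theta=0.5000
After 2 (thin lens f=-45): x=11.0000 theta=67/90 (≈0.7444)
After 3 (propagate distance d=17): x=2129/90 (≈23.6556) theta=67/90 (≈0.7444)
After 4 (thin lens f=-31): x=2129/90 (≈23.6556) theta=701/465 (≈1.5075)
After 5 (propagate distance d=20 (to screen)): x=150119/2790 (≈53.8061) theta=701/465 (≈1.5075)
Rounded to 4 decimal places: x = 53.8061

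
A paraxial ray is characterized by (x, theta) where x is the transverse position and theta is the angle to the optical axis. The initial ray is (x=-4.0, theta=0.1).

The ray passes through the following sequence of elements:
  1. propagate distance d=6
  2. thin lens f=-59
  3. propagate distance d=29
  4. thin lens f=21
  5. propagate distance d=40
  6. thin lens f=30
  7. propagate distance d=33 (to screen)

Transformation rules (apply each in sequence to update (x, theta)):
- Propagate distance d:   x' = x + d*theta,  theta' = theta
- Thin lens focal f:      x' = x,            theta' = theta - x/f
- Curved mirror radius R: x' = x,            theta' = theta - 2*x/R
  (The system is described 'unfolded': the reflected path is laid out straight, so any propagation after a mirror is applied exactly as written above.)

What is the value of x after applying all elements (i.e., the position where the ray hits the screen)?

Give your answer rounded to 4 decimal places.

Answer: 4.4442

Derivation:
Initial: x=-4.0000 theta=0.1000
After 1 (propagate distance d=6): x=-3.4000 theta=0.1000
After 2 (thin lens f=-59): x=-3.4000 theta=5/118 (≈0.0424)
After 3 (propagate distance d=29): x=-1281/590 (≈-2.1712) theta=5/118 (≈0.0424)
After 4 (thin lens f=21): x=-1281/590 (≈-2.1712) theta=43/295 (≈0.1458)
After 5 (propagate distance d=40): x=2159/590 (≈3.6593) theta=43/295 (≈0.1458)
After 6 (thin lens f=30): x=2159/590 (≈3.6593) theta=421/17700 (≈0.0238)
After 7 (propagate distance d=33 (to screen)): x=26221/5900 (≈4.4442) theta=421/17700 (≈0.0238)
Rounded to 4 decimal places: x = 4.4442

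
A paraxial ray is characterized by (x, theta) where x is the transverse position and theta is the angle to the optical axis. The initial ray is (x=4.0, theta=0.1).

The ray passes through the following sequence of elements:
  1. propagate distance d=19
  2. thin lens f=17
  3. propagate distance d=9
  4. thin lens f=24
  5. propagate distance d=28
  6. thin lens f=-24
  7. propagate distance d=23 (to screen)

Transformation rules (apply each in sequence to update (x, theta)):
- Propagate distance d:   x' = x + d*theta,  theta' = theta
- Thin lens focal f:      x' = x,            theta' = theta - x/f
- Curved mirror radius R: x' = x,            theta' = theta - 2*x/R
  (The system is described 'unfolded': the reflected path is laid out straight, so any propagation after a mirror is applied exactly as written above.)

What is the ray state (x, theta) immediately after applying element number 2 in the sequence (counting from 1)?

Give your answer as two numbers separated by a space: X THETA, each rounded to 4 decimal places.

Answer: 5.9000 -0.2471

Derivation:
Initial: x=4.0000 theta=0.1000
After 1 (propagate distance d=19): x=5.9000 theta=0.1000
After 2 (thin lens f=17): x=5.9000 theta=-21/85 (≈-0.2471)
Rounded to 4 decimal places: x = 5.9000, theta = -0.2471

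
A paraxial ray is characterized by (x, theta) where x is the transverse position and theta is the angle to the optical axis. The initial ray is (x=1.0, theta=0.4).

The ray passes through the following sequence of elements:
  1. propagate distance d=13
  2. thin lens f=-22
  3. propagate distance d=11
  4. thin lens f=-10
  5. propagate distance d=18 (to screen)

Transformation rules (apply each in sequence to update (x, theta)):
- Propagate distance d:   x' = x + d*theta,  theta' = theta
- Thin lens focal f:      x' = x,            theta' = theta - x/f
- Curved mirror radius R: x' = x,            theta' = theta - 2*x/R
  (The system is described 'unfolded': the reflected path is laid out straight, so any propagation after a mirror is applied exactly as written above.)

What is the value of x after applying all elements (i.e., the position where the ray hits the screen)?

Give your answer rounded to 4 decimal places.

Answer: 50.6327

Derivation:
Initial: x=1.0000 theta=0.4000
After 1 (propagate distance d=13): x=6.2000 theta=0.4000
After 2 (thin lens f=-22): x=6.2000 theta=15/22 (≈0.6818)
After 3 (propagate distance d=11): x=13.7000 theta=15/22 (≈0.6818)
After 4 (thin lens f=-10): x=13.7000 theta=2257/1100 (≈2.0518)
After 5 (propagate distance d=18 (to screen)): x=13924/275 (≈50.6327) theta=2257/1100 (≈2.0518)
Rounded to 4 decimal places: x = 50.6327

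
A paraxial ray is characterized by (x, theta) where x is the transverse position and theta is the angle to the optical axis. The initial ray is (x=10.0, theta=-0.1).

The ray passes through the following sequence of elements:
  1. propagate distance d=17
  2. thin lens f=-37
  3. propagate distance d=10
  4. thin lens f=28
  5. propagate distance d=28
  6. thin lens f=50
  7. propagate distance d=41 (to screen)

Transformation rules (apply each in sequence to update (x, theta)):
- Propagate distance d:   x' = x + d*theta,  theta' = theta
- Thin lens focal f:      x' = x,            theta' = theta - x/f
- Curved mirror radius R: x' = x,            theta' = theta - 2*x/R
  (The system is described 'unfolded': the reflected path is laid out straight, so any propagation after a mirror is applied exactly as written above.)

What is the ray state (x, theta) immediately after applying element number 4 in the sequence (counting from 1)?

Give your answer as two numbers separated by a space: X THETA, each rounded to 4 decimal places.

Initial: x=10.0000 theta=-0.1000
After 1 (propagate distance d=17): x=8.3000 theta=-0.1000
After 2 (thin lens f=-37): x=8.3000 theta=23/185 (≈0.1243)
After 3 (propagate distance d=10): x=3531/370 (≈9.5432) theta=23/185 (≈0.1243)
After 4 (thin lens f=28): x=3531/370 (≈9.5432) theta=-2243/10360 (≈-0.2165)
Rounded to 4 decimal places: x = 9.5432, theta = -0.2165

Answer: 9.5432 -0.2165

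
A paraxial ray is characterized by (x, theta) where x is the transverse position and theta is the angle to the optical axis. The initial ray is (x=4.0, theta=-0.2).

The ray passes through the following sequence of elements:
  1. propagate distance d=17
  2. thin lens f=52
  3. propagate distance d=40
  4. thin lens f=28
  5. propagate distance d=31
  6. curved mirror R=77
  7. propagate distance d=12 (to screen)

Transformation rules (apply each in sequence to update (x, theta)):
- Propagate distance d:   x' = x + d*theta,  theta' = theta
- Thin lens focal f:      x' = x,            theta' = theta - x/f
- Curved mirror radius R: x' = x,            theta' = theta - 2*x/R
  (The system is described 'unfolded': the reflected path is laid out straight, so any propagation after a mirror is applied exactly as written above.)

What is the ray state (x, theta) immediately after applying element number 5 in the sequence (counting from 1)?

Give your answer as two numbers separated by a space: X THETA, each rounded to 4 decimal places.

Initial: x=4.0000 theta=-0.2000
After 1 (propagate distance d=17): x=0.6000 theta=-0.2000
After 2 (thin lens f=52): x=0.6000 theta=-11/52 (≈-0.2115)
After 3 (propagate distance d=40): x=-511/65 (≈-7.8615) theta=-11/52 (≈-0.2115)
After 4 (thin lens f=28): x=-511/65 (≈-7.8615) theta=9/130 (≈0.0692)
After 5 (propagate distance d=31): x=-743/130 (≈-5.7154) theta=9/130 (≈0.0692)
Rounded to 4 decimal places: x = -5.7154, theta = 0.0692

Answer: -5.7154 0.0692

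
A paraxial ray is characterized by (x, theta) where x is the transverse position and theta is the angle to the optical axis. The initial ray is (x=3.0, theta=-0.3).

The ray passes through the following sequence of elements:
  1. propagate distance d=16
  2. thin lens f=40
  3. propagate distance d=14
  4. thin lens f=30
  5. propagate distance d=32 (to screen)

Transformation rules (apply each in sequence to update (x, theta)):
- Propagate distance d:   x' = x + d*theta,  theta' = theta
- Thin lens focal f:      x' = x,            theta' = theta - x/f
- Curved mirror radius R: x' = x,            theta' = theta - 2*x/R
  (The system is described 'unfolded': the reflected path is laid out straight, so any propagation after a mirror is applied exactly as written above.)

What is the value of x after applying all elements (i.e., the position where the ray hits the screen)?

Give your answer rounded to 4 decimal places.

Answer: -7.8020

Derivation:
Initial: x=3.0000 theta=-0.3000
After 1 (propagate distance d=16): x=-1.8000 theta=-0.3000
After 2 (thin lens f=40): x=-1.8000 theta=-0.2550
After 3 (propagate distance d=14): x=-5.3700 theta=-0.2550
After 4 (thin lens f=30): x=-5.3700 theta=-0.0760
After 5 (propagate distance d=32 (to screen)): x=-7.8020 theta=-0.0760
Rounded to 4 decimal places: x = -7.8020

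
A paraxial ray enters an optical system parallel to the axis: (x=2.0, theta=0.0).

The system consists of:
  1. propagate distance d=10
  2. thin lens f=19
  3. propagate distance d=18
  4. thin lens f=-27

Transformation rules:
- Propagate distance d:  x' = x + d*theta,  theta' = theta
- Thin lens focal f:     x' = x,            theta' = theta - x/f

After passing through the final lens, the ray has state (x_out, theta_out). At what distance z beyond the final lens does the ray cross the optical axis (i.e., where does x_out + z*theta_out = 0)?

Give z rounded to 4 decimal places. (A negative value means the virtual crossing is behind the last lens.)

Answer: 1.0385

Derivation:
Initial: x=2.0000 theta=0.0000
After 1 (propagate distance d=10): x=2.0000 theta=0.0000
After 2 (thin lens f=19): x=2.0000 theta=-2/19 (≈-0.1053)
After 3 (propagate distance d=18): x=2/19 (≈0.1053) theta=-2/19 (≈-0.1053)
After 4 (thin lens f=-27): x=2/19 (≈0.1053) theta=-52/513 (≈-0.1014)
z_focus = -x_out/theta_out = -(2/19)/(-52/513) = 27/26 ≈ 1.0385
Rounded to 4 decimal places: z = 1.0385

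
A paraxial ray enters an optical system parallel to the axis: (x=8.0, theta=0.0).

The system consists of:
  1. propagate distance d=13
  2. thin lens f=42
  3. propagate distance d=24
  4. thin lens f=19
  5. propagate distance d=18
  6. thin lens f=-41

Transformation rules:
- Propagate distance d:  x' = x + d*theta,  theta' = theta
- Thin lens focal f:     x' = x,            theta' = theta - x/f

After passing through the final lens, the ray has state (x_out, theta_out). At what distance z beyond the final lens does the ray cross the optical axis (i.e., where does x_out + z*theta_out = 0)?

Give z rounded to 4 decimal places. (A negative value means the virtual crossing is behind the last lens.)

Initial: x=8.0000 theta=0.0000
After 1 (propagate distance d=13): x=8.0000 theta=0.0000
After 2 (thin lens f=42): x=8.0000 theta=-4/21 (≈-0.1905)
After 3 (propagate distance d=24): x=24/7 (≈3.4286) theta=-4/21 (≈-0.1905)
After 4 (thin lens f=19): x=24/7 (≈3.4286) theta=-148/399 (≈-0.3709)
After 5 (propagate distance d=18): x=-432/133 (≈-3.2481) theta=-148/399 (≈-0.3709)
After 6 (thin lens f=-41): x=-432/133 (≈-3.2481) theta=-1052/2337 (≈-0.4501)
z_focus = -x_out/theta_out = -(-432/133)/(-1052/2337) = -13284/1841 ≈ -7.2156
Rounded to 4 decimal places: z = -7.2156

Answer: -7.2156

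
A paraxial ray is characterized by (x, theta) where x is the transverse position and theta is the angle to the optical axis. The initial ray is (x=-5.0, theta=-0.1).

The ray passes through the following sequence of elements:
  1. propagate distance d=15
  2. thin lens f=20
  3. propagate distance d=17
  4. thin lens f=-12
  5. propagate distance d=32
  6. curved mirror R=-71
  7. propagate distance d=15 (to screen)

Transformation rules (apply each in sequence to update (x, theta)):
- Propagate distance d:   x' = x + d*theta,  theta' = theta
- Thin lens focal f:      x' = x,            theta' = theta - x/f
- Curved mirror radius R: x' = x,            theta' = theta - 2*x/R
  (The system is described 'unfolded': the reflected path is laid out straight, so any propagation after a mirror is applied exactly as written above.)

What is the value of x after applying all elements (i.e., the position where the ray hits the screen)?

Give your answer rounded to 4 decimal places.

Initial: x=-5.0000 theta=-0.1000
After 1 (propagate distance d=15): x=-6.5000 theta=-0.1000
After 2 (thin lens f=20): x=-6.5000 theta=0.2250
After 3 (propagate distance d=17): x=-2.6750 theta=0.2250
After 4 (thin lens f=-12): x=-2.6750 theta=1/480 (≈0.0021)
After 5 (propagate distance d=32): x=-313/120 (≈-2.6083) theta=1/480 (≈0.0021)
After 6 (curved mirror R=-71): x=-313/120 (≈-2.6083) theta=-811/11360 (≈-0.0714)
After 7 (propagate distance d=15 (to screen)): x=-125387/34080 (≈-3.6792) theta=-811/11360 (≈-0.0714)
Rounded to 4 decimal places: x = -3.6792

Answer: -3.6792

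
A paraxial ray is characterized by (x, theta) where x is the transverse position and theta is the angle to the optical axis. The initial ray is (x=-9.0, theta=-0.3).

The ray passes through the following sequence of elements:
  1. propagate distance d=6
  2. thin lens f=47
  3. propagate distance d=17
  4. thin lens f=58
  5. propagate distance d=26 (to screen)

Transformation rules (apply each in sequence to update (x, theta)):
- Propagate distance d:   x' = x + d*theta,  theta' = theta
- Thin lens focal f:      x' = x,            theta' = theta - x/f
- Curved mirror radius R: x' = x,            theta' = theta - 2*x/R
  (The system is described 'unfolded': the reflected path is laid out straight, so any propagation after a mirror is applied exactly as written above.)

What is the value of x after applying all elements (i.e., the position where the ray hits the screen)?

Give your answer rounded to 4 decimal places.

Initial: x=-9.0000 theta=-0.3000
After 1 (propagate distance d=6): x=-10.8000 theta=-0.3000
After 2 (thin lens f=47): x=-10.8000 theta=-33/470 (≈-0.0702)
After 3 (propagate distance d=17): x=-5637/470 (≈-11.9936) theta=-33/470 (≈-0.0702)
After 4 (thin lens f=58): x=-5637/470 (≈-11.9936) theta=3723/27260 (≈0.1366)
After 5 (propagate distance d=26 (to screen)): x=-57537/6815 (≈-8.4427) theta=3723/27260 (≈0.1366)
Rounded to 4 decimal places: x = -8.4427

Answer: -8.4427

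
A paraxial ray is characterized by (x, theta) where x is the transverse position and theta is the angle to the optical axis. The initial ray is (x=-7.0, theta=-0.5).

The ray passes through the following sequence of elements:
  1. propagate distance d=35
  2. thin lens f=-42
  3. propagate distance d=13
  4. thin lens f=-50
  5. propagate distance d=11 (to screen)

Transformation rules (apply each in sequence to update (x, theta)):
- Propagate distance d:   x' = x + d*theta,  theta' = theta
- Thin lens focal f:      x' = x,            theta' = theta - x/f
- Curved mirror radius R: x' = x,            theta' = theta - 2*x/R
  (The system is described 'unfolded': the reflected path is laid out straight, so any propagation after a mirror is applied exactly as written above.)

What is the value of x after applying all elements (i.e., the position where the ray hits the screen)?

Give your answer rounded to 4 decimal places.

Initial: x=-7.0000 theta=-0.5000
After 1 (propagate distance d=35): x=-24.5000 theta=-0.5000
After 2 (thin lens f=-42): x=-24.5000 theta=-13/12 (≈-1.0833)
After 3 (propagate distance d=13): x=-463/12 (≈-38.5833) theta=-13/12 (≈-1.0833)
After 4 (thin lens f=-50): x=-463/12 (≈-38.5833) theta=-1.8550
After 5 (propagate distance d=11 (to screen)): x=-35393/600 (≈-58.9883) theta=-1.8550
Rounded to 4 decimal places: x = -58.9883

Answer: -58.9883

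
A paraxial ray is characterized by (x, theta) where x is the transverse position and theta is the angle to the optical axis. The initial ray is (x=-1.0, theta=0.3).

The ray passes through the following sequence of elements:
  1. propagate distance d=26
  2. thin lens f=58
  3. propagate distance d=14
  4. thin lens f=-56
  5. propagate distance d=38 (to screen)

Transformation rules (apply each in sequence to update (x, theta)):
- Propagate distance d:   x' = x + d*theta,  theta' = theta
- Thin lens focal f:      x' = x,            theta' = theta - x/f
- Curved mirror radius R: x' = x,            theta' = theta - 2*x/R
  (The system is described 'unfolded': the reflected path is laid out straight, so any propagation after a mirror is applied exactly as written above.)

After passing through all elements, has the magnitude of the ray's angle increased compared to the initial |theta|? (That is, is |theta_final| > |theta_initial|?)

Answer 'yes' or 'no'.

Answer: yes

Derivation:
Initial: x=-1.0000 theta=0.3000
After 1 (propagate distance d=26): x=6.8000 theta=0.3000
After 2 (thin lens f=58): x=6.8000 theta=53/290 (≈0.1828)
After 3 (propagate distance d=14): x=1357/145 (≈9.3586) theta=53/290 (≈0.1828)
After 4 (thin lens f=-56): x=1357/145 (≈9.3586) theta=2841/8120 (≈0.3499)
After 5 (propagate distance d=38 (to screen)): x=18395/812 (≈22.6539) theta=2841/8120 (≈0.3499)
|theta_initial|=0.3000 |theta_final|=2841/8120 (≈0.3499) -> increased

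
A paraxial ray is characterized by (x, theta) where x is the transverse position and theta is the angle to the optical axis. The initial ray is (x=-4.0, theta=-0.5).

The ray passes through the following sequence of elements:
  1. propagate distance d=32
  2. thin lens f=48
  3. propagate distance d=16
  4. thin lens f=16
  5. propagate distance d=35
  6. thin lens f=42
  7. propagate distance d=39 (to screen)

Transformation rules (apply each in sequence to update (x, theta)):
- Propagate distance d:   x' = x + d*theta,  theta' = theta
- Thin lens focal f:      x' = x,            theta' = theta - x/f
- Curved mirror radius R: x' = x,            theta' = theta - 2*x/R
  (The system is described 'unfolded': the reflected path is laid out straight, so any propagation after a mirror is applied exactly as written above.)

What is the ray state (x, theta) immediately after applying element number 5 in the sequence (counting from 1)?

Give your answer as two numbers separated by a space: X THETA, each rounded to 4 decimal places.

Initial: x=-4.0000 theta=-0.5000
After 1 (propagate distance d=32): x=-20.0000 theta=-0.5000
After 2 (thin lens f=48): x=-20.0000 theta=-1/12 (≈-0.0833)
After 3 (propagate distance d=16): x=-64/3 (≈-21.3333) theta=-1/12 (≈-0.0833)
After 4 (thin lens f=16): x=-64/3 (≈-21.3333) theta=1.2500
After 5 (propagate distance d=35): x=269/12 (≈22.4167) theta=1.2500
Rounded to 4 decimal places: x = 22.4167, theta = 1.2500

Answer: 22.4167 1.2500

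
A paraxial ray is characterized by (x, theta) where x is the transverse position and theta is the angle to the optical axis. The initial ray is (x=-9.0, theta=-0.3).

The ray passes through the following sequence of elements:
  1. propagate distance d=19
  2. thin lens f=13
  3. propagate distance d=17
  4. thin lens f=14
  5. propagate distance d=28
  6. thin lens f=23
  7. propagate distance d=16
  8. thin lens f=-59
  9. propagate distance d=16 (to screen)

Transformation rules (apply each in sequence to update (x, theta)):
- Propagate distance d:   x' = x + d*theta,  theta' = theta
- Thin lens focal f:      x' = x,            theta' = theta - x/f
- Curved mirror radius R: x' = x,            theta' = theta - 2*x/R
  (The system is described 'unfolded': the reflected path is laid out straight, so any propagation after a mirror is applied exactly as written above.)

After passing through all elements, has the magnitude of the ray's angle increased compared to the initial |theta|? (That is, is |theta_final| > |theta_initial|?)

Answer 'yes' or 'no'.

Answer: no

Derivation:
Initial: x=-9.0000 theta=-0.3000
After 1 (propagate distance d=19): x=-14.7000 theta=-0.3000
After 2 (thin lens f=13): x=-14.7000 theta=54/65 (≈0.8308)
After 3 (propagate distance d=17): x=-15/26 (≈-0.5769) theta=54/65 (≈0.8308)
After 4 (thin lens f=14): x=-15/26 (≈-0.5769) theta=1587/1820 (≈0.8720)
After 5 (propagate distance d=28): x=3099/130 (≈23.8385) theta=1587/1820 (≈0.8720)
After 6 (thin lens f=23): x=3099/130 (≈23.8385) theta=-1377/8372 (≈-0.1645)
After 7 (propagate distance d=16): x=34143/1610 (≈21.2068) theta=-1377/8372 (≈-0.1645)
After 8 (thin lens f=-59): x=34143/1610 (≈21.2068) theta=481503/2469740 (≈0.1950)
After 9 (propagate distance d=16 (to screen)): x=6007941/246974 (≈24.3262) theta=481503/2469740 (≈0.1950)
|theta_initial|=0.3000 |theta_final|=481503/2469740 (≈0.1950) -> not increased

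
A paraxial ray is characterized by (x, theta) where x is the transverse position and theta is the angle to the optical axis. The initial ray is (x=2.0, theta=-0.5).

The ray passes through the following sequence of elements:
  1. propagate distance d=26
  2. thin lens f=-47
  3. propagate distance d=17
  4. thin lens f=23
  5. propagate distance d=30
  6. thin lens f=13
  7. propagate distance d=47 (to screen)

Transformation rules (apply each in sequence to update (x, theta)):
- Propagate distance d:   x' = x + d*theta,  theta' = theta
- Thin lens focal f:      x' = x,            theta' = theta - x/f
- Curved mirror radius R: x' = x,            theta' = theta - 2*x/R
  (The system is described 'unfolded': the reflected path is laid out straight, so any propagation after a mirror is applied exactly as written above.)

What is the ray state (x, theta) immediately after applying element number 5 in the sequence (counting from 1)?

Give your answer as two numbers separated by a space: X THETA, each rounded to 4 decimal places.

Answer: -14.8756 0.2868

Derivation:
Initial: x=2.0000 theta=-0.5000
After 1 (propagate distance d=26): x=-11.0000 theta=-0.5000
After 2 (thin lens f=-47): x=-11.0000 theta=-69/94 (≈-0.7340)
After 3 (propagate distance d=17): x=-2207/94 (≈-23.4787) theta=-69/94 (≈-0.7340)
After 4 (thin lens f=23): x=-2207/94 (≈-23.4787) theta=310/1081 (≈0.2868)
After 5 (propagate distance d=30): x=-32161/2162 (≈-14.8756) theta=310/1081 (≈0.2868)
Rounded to 4 decimal places: x = -14.8756, theta = 0.2868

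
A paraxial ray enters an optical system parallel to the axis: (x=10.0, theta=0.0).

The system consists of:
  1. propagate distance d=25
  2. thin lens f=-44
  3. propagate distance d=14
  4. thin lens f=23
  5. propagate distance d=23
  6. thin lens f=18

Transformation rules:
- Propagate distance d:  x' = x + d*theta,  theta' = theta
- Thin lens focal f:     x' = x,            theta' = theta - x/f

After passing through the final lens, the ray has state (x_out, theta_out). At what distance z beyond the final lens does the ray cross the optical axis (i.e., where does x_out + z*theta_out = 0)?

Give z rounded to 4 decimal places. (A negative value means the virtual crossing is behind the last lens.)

Answer: 8.2157

Derivation:
Initial: x=10.0000 theta=0.0000
After 1 (propagate distance d=25): x=10.0000 theta=0.0000
After 2 (thin lens f=-44): x=10.0000 theta=5/22 (≈0.2273)
After 3 (propagate distance d=14): x=145/11 (≈13.1818) theta=5/22 (≈0.2273)
After 4 (thin lens f=23): x=145/11 (≈13.1818) theta=-175/506 (≈-0.3458)
After 5 (propagate distance d=23): x=115/22 (≈5.2273) theta=-175/506 (≈-0.3458)
After 6 (thin lens f=18): x=115/22 (≈5.2273) theta=-5795/9108 (≈-0.6363)
z_focus = -x_out/theta_out = -(115/22)/(-5795/9108) = 9522/1159 ≈ 8.2157
Rounded to 4 decimal places: z = 8.2157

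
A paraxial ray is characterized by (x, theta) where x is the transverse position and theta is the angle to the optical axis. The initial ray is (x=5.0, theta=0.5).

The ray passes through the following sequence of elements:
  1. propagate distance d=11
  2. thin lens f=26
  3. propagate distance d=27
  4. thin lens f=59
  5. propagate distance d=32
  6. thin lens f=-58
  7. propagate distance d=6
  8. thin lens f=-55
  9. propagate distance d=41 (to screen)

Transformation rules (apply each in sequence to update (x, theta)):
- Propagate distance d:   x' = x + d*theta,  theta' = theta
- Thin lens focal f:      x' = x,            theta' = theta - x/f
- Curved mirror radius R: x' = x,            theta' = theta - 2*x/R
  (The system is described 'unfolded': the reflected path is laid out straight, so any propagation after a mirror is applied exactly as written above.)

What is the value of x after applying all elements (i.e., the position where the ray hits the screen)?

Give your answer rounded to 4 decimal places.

Answer: 17.4047

Derivation:
Initial: x=5.0000 theta=0.5000
After 1 (propagate distance d=11): x=10.5000 theta=0.5000
After 2 (thin lens f=26): x=10.5000 theta=5/52 (≈0.0962)
After 3 (propagate distance d=27): x=681/52 (≈13.0962) theta=5/52 (≈0.0962)
After 4 (thin lens f=59): x=681/52 (≈13.0962) theta=-193/1534 (≈-0.1258)
After 5 (propagate distance d=32): x=27827/3068 (≈9.0701) theta=-193/1534 (≈-0.1258)
After 6 (thin lens f=-58): x=27827/3068 (≈9.0701) theta=5439/177944 (≈0.0306)
After 7 (propagate distance d=6): x=205825/22243 (≈9.2535) theta=5439/177944 (≈0.0306)
After 8 (thin lens f=-55): x=205825/22243 (≈9.2535) theta=389149/1957384 (≈0.1988)
After 9 (propagate distance d=41 (to screen)): x=2620593/150568 (≈17.4047) theta=389149/1957384 (≈0.1988)
Rounded to 4 decimal places: x = 17.4047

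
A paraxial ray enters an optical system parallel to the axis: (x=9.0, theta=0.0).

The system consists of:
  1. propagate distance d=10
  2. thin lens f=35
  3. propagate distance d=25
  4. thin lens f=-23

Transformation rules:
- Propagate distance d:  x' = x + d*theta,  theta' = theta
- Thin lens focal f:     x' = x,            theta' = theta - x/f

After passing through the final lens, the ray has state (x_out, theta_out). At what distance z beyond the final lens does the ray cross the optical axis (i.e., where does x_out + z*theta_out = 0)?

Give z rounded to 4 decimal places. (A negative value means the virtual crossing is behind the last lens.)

Initial: x=9.0000 theta=0.0000
After 1 (propagate distance d=10): x=9.0000 theta=0.0000
After 2 (thin lens f=35): x=9.0000 theta=-9/35 (≈-0.2571)
After 3 (propagate distance d=25): x=18/7 (≈2.5714) theta=-9/35 (≈-0.2571)
After 4 (thin lens f=-23): x=18/7 (≈2.5714) theta=-117/805 (≈-0.1453)
z_focus = -x_out/theta_out = -(18/7)/(-117/805) = 230/13 ≈ 17.6923
Rounded to 4 decimal places: z = 17.6923

Answer: 17.6923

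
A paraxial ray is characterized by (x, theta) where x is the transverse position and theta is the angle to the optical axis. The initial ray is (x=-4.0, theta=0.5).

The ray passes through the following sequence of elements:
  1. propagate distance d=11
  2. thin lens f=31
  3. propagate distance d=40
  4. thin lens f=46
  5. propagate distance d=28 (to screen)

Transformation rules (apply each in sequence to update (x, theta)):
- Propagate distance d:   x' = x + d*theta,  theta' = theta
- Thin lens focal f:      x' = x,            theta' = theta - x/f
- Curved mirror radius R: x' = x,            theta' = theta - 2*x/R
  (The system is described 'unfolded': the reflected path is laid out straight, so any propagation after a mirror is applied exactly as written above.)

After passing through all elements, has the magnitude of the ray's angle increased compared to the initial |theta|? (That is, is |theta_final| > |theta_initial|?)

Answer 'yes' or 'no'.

Initial: x=-4.0000 theta=0.5000
After 1 (propagate distance d=11): x=1.5000 theta=0.5000
After 2 (thin lens f=31): x=1.5000 theta=14/31 (≈0.4516)
After 3 (propagate distance d=40): x=1213/62 (≈19.5645) theta=14/31 (≈0.4516)
After 4 (thin lens f=46): x=1213/62 (≈19.5645) theta=75/2852 (≈0.0263)
After 5 (propagate distance d=28 (to screen)): x=28949/1426 (≈20.3008) theta=75/2852 (≈0.0263)
|theta_initial|=0.5000 |theta_final|=75/2852 (≈0.0263) -> not increased

Answer: no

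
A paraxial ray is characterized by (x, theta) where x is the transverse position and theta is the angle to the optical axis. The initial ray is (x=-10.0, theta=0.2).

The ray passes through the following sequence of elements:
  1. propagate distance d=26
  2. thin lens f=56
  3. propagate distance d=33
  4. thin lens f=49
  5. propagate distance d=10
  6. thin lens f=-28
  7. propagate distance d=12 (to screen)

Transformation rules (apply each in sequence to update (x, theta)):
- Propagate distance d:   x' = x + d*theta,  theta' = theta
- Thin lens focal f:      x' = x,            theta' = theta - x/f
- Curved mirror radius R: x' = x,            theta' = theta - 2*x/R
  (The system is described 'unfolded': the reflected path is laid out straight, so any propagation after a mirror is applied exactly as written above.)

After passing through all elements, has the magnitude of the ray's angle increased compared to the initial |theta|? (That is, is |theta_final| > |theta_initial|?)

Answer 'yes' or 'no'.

Answer: yes

Derivation:
Initial: x=-10.0000 theta=0.2000
After 1 (propagate distance d=26): x=-4.8000 theta=0.2000
After 2 (thin lens f=56): x=-4.8000 theta=2/7 (≈0.2857)
After 3 (propagate distance d=33): x=162/35 (≈4.6286) theta=2/7 (≈0.2857)
After 4 (thin lens f=49): x=162/35 (≈4.6286) theta=328/1715 (≈0.1913)
After 5 (propagate distance d=10): x=11218/1715 (≈6.5411) theta=328/1715 (≈0.1913)
After 6 (thin lens f=-28): x=11218/1715 (≈6.5411) theta=10201/24010 (≈0.4249)
After 7 (propagate distance d=12 (to screen)): x=139732/12005 (≈11.6395) theta=10201/24010 (≈0.4249)
|theta_initial|=0.2000 |theta_final|=10201/24010 (≈0.4249) -> increased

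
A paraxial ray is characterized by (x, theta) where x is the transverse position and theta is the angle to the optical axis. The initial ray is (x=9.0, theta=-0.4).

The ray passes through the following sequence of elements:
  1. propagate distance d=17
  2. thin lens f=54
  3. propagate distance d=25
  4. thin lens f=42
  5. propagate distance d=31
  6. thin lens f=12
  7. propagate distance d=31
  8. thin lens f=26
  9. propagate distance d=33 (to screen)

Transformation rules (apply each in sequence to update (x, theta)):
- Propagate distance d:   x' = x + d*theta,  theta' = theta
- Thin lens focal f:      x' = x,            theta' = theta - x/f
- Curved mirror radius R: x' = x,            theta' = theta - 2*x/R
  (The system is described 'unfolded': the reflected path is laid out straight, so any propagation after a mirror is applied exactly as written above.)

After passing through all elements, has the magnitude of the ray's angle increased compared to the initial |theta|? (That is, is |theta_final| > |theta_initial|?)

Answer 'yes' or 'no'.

Answer: yes

Derivation:
Initial: x=9.0000 theta=-0.4000
After 1 (propagate distance d=17): x=2.2000 theta=-0.4000
After 2 (thin lens f=54): x=2.2000 theta=-119/270 (≈-0.4407)
After 3 (propagate distance d=25): x=-2381/270 (≈-8.8185) theta=-119/270 (≈-0.4407)
After 4 (thin lens f=42): x=-2381/270 (≈-8.8185) theta=-2617/11340 (≈-0.2308)
After 5 (propagate distance d=31): x=-181129/11340 (≈-15.9726) theta=-2617/11340 (≈-0.2308)
After 6 (thin lens f=12): x=-181129/11340 (≈-15.9726) theta=29945/27216 (≈1.1003)
After 7 (propagate distance d=31): x=352561/19440 (≈18.1359) theta=29945/27216 (≈1.1003)
After 8 (thin lens f=26): x=352561/19440 (≈18.1359) theta=1424923/3538080 (≈0.4027)
After 9 (propagate distance d=33 (to screen)): x=111188561/3538080 (≈31.4262) theta=1424923/3538080 (≈0.4027)
|theta_initial|=0.4000 |theta_final|=1424923/3538080 (≈0.4027) -> increased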